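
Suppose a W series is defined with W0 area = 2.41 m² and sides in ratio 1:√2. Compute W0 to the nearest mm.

1305 × 1846 mm

Let the short side be w mm. Then w · w√2 = 2.41 m² = 2,410,000 mm².
w² = 2,410,000/√2, so w ≈ 1305.4 mm; long side = w√2 ≈ 1846.1 mm.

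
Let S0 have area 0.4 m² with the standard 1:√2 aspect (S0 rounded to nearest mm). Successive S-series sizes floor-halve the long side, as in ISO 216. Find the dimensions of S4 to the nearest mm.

Let S0's short side be w mm. w · w√2 = 0.4 m² = 400,000 mm², so w ≈ 531.8 mm and w√2 ≈ 752.1 mm → S0 = 532 × 752 mm.
S1: ⌊752/2⌋ × 532 = 376 × 532 mm
S2: ⌊532/2⌋ × 376 = 266 × 376 mm
S3: ⌊376/2⌋ × 266 = 188 × 266 mm
S4: ⌊266/2⌋ × 188 = 133 × 188 mm

133 × 188 mm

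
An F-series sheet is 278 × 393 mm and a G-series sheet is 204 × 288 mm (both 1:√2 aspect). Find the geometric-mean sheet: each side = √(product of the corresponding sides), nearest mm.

238 × 336 mm

Short side: √(278 · 204) = √56712 ≈ 238.1 → 238 mm
Long side: √(393 · 288) = √113184 ≈ 336.4 → 336 mm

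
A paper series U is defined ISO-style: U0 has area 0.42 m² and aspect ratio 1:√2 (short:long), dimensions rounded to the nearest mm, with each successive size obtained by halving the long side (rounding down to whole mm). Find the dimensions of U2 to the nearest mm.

Let U0's short side be w mm. w · w√2 = 0.42 m² = 420,000 mm², so w ≈ 545.0 mm and w√2 ≈ 770.7 mm → U0 = 545 × 771 mm.
U1: ⌊771/2⌋ × 545 = 385 × 545 mm
U2: ⌊545/2⌋ × 385 = 272 × 385 mm

272 × 385 mm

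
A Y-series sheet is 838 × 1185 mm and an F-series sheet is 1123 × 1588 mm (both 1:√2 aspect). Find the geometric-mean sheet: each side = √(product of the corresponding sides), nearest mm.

Short side: √(838 · 1123) = √941074 ≈ 970.1 → 970 mm
Long side: √(1185 · 1588) = √1881780 ≈ 1371.8 → 1372 mm

970 × 1372 mm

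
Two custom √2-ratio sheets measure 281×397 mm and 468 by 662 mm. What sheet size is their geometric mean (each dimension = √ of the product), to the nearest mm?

Short side: √(281 · 468) = √131508 ≈ 362.6 → 363 mm
Long side: √(397 · 662) = √262814 ≈ 512.7 → 513 mm

363 × 513 mm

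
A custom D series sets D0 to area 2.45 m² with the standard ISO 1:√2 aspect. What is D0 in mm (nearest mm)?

Let the short side be w mm. Then w · w√2 = 2.45 m² = 2,450,000 mm².
w² = 2,450,000/√2, so w ≈ 1316.2 mm; long side = w√2 ≈ 1861.4 mm.

1316 × 1861 mm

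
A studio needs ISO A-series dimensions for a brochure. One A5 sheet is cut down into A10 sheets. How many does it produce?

32

Each ISO step halves the sheet: 1 × A5 → 2 × A6 → 4 × A7 → 8 × A8 → …
From A5 to A10 is 5 halving steps: 2^5 = 32.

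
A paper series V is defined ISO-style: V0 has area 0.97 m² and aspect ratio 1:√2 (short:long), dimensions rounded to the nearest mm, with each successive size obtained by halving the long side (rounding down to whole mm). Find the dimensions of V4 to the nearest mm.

207 × 292 mm

Let V0's short side be w mm. w · w√2 = 0.97 m² = 970,000 mm², so w ≈ 828.2 mm and w√2 ≈ 1171.2 mm → V0 = 828 × 1171 mm.
V1: ⌊1171/2⌋ × 828 = 585 × 828 mm
V2: ⌊828/2⌋ × 585 = 414 × 585 mm
V3: ⌊585/2⌋ × 414 = 292 × 414 mm
V4: ⌊414/2⌋ × 292 = 207 × 292 mm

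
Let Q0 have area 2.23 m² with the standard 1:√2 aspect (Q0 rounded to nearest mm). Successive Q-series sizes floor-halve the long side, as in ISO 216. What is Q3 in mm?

444 × 628 mm

Let Q0's short side be w mm. w · w√2 = 2.23 m² = 2,230,000 mm², so w ≈ 1255.7 mm and w√2 ≈ 1775.9 mm → Q0 = 1256 × 1776 mm.
Q1: ⌊1776/2⌋ × 1256 = 888 × 1256 mm
Q2: ⌊1256/2⌋ × 888 = 628 × 888 mm
Q3: ⌊888/2⌋ × 628 = 444 × 628 mm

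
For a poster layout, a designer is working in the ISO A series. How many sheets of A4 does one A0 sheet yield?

16

A0 = 841 × 1189 mm; A4 = 210 × 297 mm.
Each halving step doubles the count; 4 steps from A0 to A4.
2^4 = 16.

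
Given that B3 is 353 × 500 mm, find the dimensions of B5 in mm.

176 × 250 mm

B4: ⌊500/2⌋ × 353 = 250 × 353 mm
B5: ⌊353/2⌋ × 250 = 176 × 250 mm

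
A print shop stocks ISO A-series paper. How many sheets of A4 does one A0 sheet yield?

16

Each ISO step halves the sheet: 1 × A0 → 2 × A1 → 4 × A2 → 8 × A3 → …
From A0 to A4 is 4 halving steps: 2^4 = 16.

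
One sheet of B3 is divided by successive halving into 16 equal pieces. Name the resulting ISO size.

16 = 2^4, so 4 halving steps.
B3 → B4 → … → B7 after 4 steps.

B7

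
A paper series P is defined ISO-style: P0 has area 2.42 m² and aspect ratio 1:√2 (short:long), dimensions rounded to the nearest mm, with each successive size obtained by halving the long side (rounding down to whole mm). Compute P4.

Let P0's short side be w mm. w · w√2 = 2.42 m² = 2,420,000 mm², so w ≈ 1308.1 mm and w√2 ≈ 1850.0 mm → P0 = 1308 × 1850 mm.
P1: ⌊1850/2⌋ × 1308 = 925 × 1308 mm
P2: ⌊1308/2⌋ × 925 = 654 × 925 mm
P3: ⌊925/2⌋ × 654 = 462 × 654 mm
P4: ⌊654/2⌋ × 462 = 327 × 462 mm

327 × 462 mm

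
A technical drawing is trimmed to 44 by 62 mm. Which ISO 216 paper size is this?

B9 (44 × 62 mm)

Aspect ratio 62/44 ≈ 1.409 — close to the ISO √2 ≈ 1.414.
In the B-series (B0 = 1000 × 1414 mm): B9 = 44 × 62 mm.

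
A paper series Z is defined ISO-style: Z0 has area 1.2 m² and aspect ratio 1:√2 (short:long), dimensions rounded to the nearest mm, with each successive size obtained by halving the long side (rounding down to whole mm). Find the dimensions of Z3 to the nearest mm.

Let Z0's short side be w mm. w · w√2 = 1.2 m² = 1,200,000 mm², so w ≈ 921.2 mm and w√2 ≈ 1302.7 mm → Z0 = 921 × 1303 mm.
Z1: ⌊1303/2⌋ × 921 = 651 × 921 mm
Z2: ⌊921/2⌋ × 651 = 460 × 651 mm
Z3: ⌊651/2⌋ × 460 = 325 × 460 mm

325 × 460 mm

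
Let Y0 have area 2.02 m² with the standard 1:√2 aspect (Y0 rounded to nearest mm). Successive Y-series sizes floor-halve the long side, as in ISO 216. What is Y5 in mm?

Let Y0's short side be w mm. w · w√2 = 2.02 m² = 2,020,000 mm², so w ≈ 1195.1 mm and w√2 ≈ 1690.2 mm → Y0 = 1195 × 1690 mm.
Y1: ⌊1690/2⌋ × 1195 = 845 × 1195 mm
Y2: ⌊1195/2⌋ × 845 = 597 × 845 mm
Y3: ⌊845/2⌋ × 597 = 422 × 597 mm
Y4: ⌊597/2⌋ × 422 = 298 × 422 mm
Y5: ⌊422/2⌋ × 298 = 211 × 298 mm

211 × 298 mm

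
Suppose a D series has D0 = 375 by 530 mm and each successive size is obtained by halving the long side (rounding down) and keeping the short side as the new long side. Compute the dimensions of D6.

D1: ⌊530/2⌋ × 375 = 265 × 375 mm
D2: ⌊375/2⌋ × 265 = 187 × 265 mm
D3: ⌊265/2⌋ × 187 = 132 × 187 mm
D4: ⌊187/2⌋ × 132 = 93 × 132 mm
D5: ⌊132/2⌋ × 93 = 66 × 93 mm
D6: ⌊93/2⌋ × 66 = 46 × 66 mm

46 × 66 mm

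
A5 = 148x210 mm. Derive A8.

52 × 74 mm

A6: ⌊210/2⌋ × 148 = 105 × 148 mm
A7: ⌊148/2⌋ × 105 = 74 × 105 mm
A8: ⌊105/2⌋ × 74 = 52 × 74 mm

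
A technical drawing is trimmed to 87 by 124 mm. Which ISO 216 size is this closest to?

B7 (88 × 125 mm)

Aspect ratio 124/87 ≈ 1.425 — close to the ISO √2 ≈ 1.414.
In the B-series (B0 = 1000 × 1414 mm): B7 = 88 × 125 mm.
Off by 2 mm total — nearest standard size.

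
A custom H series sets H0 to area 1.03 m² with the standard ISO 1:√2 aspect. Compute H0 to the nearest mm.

Let the short side be w mm. Then w · w√2 = 1.03 m² = 1,030,000 mm².
w² = 1,030,000/√2, so w ≈ 853.4 mm; long side = w√2 ≈ 1206.9 mm.

853 × 1207 mm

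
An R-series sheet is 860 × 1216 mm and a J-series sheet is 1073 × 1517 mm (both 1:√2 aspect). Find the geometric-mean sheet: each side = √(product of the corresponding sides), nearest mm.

961 × 1358 mm

Short side: √(860 · 1073) = √922780 ≈ 960.6 → 961 mm
Long side: √(1216 · 1517) = √1844672 ≈ 1358.2 → 1358 mm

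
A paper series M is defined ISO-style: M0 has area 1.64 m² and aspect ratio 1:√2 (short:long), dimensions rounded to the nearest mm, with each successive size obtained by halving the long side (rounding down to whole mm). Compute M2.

538 × 761 mm

Let M0's short side be w mm. w · w√2 = 1.64 m² = 1,640,000 mm², so w ≈ 1076.9 mm and w√2 ≈ 1522.9 mm → M0 = 1077 × 1523 mm.
M1: ⌊1523/2⌋ × 1077 = 761 × 1077 mm
M2: ⌊1077/2⌋ × 761 = 538 × 761 mm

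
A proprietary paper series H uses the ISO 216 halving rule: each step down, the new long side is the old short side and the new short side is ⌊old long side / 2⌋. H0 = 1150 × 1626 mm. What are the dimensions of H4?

H1: ⌊1626/2⌋ × 1150 = 813 × 1150 mm
H2: ⌊1150/2⌋ × 813 = 575 × 813 mm
H3: ⌊813/2⌋ × 575 = 406 × 575 mm
H4: ⌊575/2⌋ × 406 = 287 × 406 mm

287 × 406 mm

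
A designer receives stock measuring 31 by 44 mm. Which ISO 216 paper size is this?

B10 (31 × 44 mm)

Aspect ratio 44/31 ≈ 1.419 — close to the ISO √2 ≈ 1.414.
In the B-series (B0 = 1000 × 1414 mm): B10 = 31 × 44 mm.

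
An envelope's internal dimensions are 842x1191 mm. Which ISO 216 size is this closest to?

Aspect ratio 1191/842 ≈ 1.414 — close to the ISO √2 ≈ 1.414.
In the A-series (A0 area = 1 m²): A0 = 841 × 1189 mm.
Off by 3 mm total — nearest standard size.

A0 (841 × 1189 mm)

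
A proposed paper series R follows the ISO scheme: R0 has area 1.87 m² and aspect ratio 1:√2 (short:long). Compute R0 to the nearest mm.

Let the short side be w mm. Then w · w√2 = 1.87 m² = 1,870,000 mm².
w² = 1,870,000/√2, so w ≈ 1149.9 mm; long side = w√2 ≈ 1626.2 mm.

1150 × 1626 mm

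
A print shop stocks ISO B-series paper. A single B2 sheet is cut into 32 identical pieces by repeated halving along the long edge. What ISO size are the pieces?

B7

32 = 2^5, so 5 halving steps.
B2 → B3 → … → B7 after 5 steps.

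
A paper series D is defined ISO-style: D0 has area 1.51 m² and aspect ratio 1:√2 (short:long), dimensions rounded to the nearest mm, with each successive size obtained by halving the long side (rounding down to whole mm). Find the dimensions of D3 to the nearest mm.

Let D0's short side be w mm. w · w√2 = 1.51 m² = 1,510,000 mm², so w ≈ 1033.3 mm and w√2 ≈ 1461.3 mm → D0 = 1033 × 1461 mm.
D1: ⌊1461/2⌋ × 1033 = 730 × 1033 mm
D2: ⌊1033/2⌋ × 730 = 516 × 730 mm
D3: ⌊730/2⌋ × 516 = 365 × 516 mm

365 × 516 mm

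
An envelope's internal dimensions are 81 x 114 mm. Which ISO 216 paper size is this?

C7 (81 × 114 mm)

Aspect ratio 114/81 ≈ 1.407 — close to the ISO √2 ≈ 1.414.
In the C-series (envelope sizes, between A and B): C7 = 81 × 114 mm.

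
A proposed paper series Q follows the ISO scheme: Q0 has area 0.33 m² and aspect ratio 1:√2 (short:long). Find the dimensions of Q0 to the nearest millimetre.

483 × 683 mm

Let the short side be w mm. Then w · w√2 = 0.33 m² = 330,000 mm².
w² = 330,000/√2, so w ≈ 483.1 mm; long side = w√2 ≈ 683.1 mm.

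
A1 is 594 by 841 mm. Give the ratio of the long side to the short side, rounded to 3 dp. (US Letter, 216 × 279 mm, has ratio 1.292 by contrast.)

1.416

841 / 594 = 1.416
ISO 216 targets √2 ≈ 1.414; the +0.002 deviation is from mm rounding.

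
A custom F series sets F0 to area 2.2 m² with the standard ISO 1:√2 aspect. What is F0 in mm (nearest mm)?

1247 × 1764 mm

Let the short side be w mm. Then w · w√2 = 2.2 m² = 2,200,000 mm².
w² = 2,200,000/√2, so w ≈ 1247.3 mm; long side = w√2 ≈ 1763.9 mm.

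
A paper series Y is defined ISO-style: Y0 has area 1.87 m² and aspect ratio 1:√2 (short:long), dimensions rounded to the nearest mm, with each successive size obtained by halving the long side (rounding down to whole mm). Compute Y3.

Let Y0's short side be w mm. w · w√2 = 1.87 m² = 1,870,000 mm², so w ≈ 1149.9 mm and w√2 ≈ 1626.2 mm → Y0 = 1150 × 1626 mm.
Y1: ⌊1626/2⌋ × 1150 = 813 × 1150 mm
Y2: ⌊1150/2⌋ × 813 = 575 × 813 mm
Y3: ⌊813/2⌋ × 575 = 406 × 575 mm

406 × 575 mm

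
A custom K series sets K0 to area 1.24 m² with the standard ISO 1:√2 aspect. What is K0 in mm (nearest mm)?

936 × 1324 mm

Let the short side be w mm. Then w · w√2 = 1.24 m² = 1,240,000 mm².
w² = 1,240,000/√2, so w ≈ 936.4 mm; long side = w√2 ≈ 1324.2 mm.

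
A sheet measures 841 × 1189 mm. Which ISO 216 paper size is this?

Aspect ratio 1189/841 ≈ 1.414 — close to the ISO √2 ≈ 1.414.
In the A-series (A0 area = 1 m²): A0 = 841 × 1189 mm.

A0 (841 × 1189 mm)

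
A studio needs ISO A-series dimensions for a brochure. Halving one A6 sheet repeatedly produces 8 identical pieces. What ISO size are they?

8 = 2^3, so 3 halving steps.
A6 → A7 → … → A9 after 3 steps.

A9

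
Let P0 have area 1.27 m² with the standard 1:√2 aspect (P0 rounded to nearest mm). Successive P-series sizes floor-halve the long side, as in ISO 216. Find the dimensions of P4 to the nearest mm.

Let P0's short side be w mm. w · w√2 = 1.27 m² = 1,270,000 mm², so w ≈ 947.6 mm and w√2 ≈ 1340.2 mm → P0 = 948 × 1340 mm.
P1: ⌊1340/2⌋ × 948 = 670 × 948 mm
P2: ⌊948/2⌋ × 670 = 474 × 670 mm
P3: ⌊670/2⌋ × 474 = 335 × 474 mm
P4: ⌊474/2⌋ × 335 = 237 × 335 mm

237 × 335 mm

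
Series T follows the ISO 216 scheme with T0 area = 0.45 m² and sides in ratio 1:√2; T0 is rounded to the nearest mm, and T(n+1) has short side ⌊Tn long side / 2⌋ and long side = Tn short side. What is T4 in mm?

Let T0's short side be w mm. w · w√2 = 0.45 m² = 450,000 mm², so w ≈ 564.1 mm and w√2 ≈ 797.7 mm → T0 = 564 × 798 mm.
T1: ⌊798/2⌋ × 564 = 399 × 564 mm
T2: ⌊564/2⌋ × 399 = 282 × 399 mm
T3: ⌊399/2⌋ × 282 = 199 × 282 mm
T4: ⌊282/2⌋ × 199 = 141 × 199 mm

141 × 199 mm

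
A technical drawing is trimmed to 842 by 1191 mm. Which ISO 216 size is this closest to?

Aspect ratio 1191/842 ≈ 1.414 — close to the ISO √2 ≈ 1.414.
In the A-series (A0 area = 1 m²): A0 = 841 × 1189 mm.
Off by 3 mm total — nearest standard size.

A0 (841 × 1189 mm)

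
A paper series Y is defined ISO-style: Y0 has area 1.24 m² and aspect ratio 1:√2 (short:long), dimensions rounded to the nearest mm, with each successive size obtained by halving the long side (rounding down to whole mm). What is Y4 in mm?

234 × 331 mm

Let Y0's short side be w mm. w · w√2 = 1.24 m² = 1,240,000 mm², so w ≈ 936.4 mm and w√2 ≈ 1324.2 mm → Y0 = 936 × 1324 mm.
Y1: ⌊1324/2⌋ × 936 = 662 × 936 mm
Y2: ⌊936/2⌋ × 662 = 468 × 662 mm
Y3: ⌊662/2⌋ × 468 = 331 × 468 mm
Y4: ⌊468/2⌋ × 331 = 234 × 331 mm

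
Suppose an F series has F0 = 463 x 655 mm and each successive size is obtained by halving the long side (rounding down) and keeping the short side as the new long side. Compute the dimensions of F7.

F1 = 327 × 463 mm (from F0 by 1 halving).
F2: ⌊463/2⌋ × 327 = 231 × 327 mm
F3: ⌊327/2⌋ × 231 = 163 × 231 mm
F4: ⌊231/2⌋ × 163 = 115 × 163 mm
F5: ⌊163/2⌋ × 115 = 81 × 115 mm
F6: ⌊115/2⌋ × 81 = 57 × 81 mm
F7: ⌊81/2⌋ × 57 = 40 × 57 mm

40 × 57 mm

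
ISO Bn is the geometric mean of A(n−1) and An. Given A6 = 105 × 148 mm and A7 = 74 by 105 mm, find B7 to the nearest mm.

Short side: √(105 · 74) = √7770 ≈ 88.1 → 88 mm
Long side: √(148 · 105) = √15540 ≈ 124.7 → 125 mm

88 × 125 mm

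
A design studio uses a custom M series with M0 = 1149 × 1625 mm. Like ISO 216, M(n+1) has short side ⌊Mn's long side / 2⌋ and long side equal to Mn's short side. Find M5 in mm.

M1: ⌊1625/2⌋ × 1149 = 812 × 1149 mm
M2: ⌊1149/2⌋ × 812 = 574 × 812 mm
M3: ⌊812/2⌋ × 574 = 406 × 574 mm
M4: ⌊574/2⌋ × 406 = 287 × 406 mm
M5: ⌊406/2⌋ × 287 = 203 × 287 mm

203 × 287 mm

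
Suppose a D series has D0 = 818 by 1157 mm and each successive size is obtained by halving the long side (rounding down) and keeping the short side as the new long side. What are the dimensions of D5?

D1: ⌊1157/2⌋ × 818 = 578 × 818 mm
D2: ⌊818/2⌋ × 578 = 409 × 578 mm
D3: ⌊578/2⌋ × 409 = 289 × 409 mm
D4: ⌊409/2⌋ × 289 = 204 × 289 mm
D5: ⌊289/2⌋ × 204 = 144 × 204 mm

144 × 204 mm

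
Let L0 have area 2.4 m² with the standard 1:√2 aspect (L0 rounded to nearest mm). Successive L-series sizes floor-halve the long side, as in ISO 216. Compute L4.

325 × 460 mm

Let L0's short side be w mm. w · w√2 = 2.4 m² = 2,400,000 mm², so w ≈ 1302.7 mm and w√2 ≈ 1842.3 mm → L0 = 1303 × 1842 mm.
L1: ⌊1842/2⌋ × 1303 = 921 × 1303 mm
L2: ⌊1303/2⌋ × 921 = 651 × 921 mm
L3: ⌊921/2⌋ × 651 = 460 × 651 mm
L4: ⌊651/2⌋ × 460 = 325 × 460 mm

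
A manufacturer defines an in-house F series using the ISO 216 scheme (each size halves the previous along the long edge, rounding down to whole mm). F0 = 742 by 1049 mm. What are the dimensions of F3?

F1 = 524 × 742 mm (from F0 by 1 halving).
F2: ⌊742/2⌋ × 524 = 371 × 524 mm
F3: ⌊524/2⌋ × 371 = 262 × 371 mm

262 × 371 mm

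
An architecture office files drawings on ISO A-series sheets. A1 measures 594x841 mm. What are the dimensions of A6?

A2: ⌊841/2⌋ × 594 = 420 × 594 mm
A3: ⌊594/2⌋ × 420 = 297 × 420 mm
A4: ⌊420/2⌋ × 297 = 210 × 297 mm
A5: ⌊297/2⌋ × 210 = 148 × 210 mm
A6: ⌊210/2⌋ × 148 = 105 × 148 mm

105 × 148 mm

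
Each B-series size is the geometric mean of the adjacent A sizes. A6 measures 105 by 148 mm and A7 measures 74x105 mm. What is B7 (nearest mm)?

Short side: √(105 · 74) = √7770 ≈ 88.1 → 88 mm
Long side: √(148 · 105) = √15540 ≈ 124.7 → 125 mm

88 × 125 mm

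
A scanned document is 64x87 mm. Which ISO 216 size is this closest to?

Aspect ratio 87/64 ≈ 1.359 (ISO target is √2 ≈ 1.414).
In the B-series (B0 = 1000 × 1414 mm): B8 = 62 × 88 mm.
Off by 3 mm total — nearest standard size.

B8 (62 × 88 mm)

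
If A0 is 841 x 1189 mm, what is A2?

A1: ⌊1189/2⌋ × 841 = 594 × 841 mm
A2: ⌊841/2⌋ × 594 = 420 × 594 mm

420 × 594 mm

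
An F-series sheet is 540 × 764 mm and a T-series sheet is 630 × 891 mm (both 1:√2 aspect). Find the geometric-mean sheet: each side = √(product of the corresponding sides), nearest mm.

583 × 825 mm

Short side: √(540 · 630) = √340200 ≈ 583.3 → 583 mm
Long side: √(764 · 891) = √680724 ≈ 825.1 → 825 mm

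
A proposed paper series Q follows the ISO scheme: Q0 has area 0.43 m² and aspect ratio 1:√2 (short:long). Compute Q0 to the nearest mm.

Let the short side be w mm. Then w · w√2 = 0.43 m² = 430,000 mm².
w² = 430,000/√2, so w ≈ 551.4 mm; long side = w√2 ≈ 779.8 mm.

551 × 780 mm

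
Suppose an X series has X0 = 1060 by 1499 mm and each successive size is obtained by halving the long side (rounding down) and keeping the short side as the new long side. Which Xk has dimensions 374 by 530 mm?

X0: 1060 × 1499 mm
X1: 749 × 1060 mm
X2: 530 × 749 mm
X3: 374 × 530 mm
X4: 265 × 374 mm
→ matches X3.

X3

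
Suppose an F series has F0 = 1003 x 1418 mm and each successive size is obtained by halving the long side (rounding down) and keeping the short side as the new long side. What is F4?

F1: ⌊1418/2⌋ × 1003 = 709 × 1003 mm
F2: ⌊1003/2⌋ × 709 = 501 × 709 mm
F3: ⌊709/2⌋ × 501 = 354 × 501 mm
F4: ⌊501/2⌋ × 354 = 250 × 354 mm

250 × 354 mm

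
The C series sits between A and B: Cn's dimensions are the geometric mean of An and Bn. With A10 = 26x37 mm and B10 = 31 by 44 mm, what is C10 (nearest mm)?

Short side: √(26 · 31) = √806 ≈ 28.4 → 28 mm
Long side: √(37 · 44) = √1628 ≈ 40.3 → 40 mm

28 × 40 mm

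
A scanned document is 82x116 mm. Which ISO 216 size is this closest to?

Aspect ratio 116/82 ≈ 1.415 — close to the ISO √2 ≈ 1.414.
In the C-series (envelope sizes, between A and B): C7 = 81 × 114 mm.
Off by 3 mm total — nearest standard size.

C7 (81 × 114 mm)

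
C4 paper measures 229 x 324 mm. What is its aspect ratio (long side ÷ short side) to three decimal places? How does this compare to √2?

1.415

324 / 229 = 1.415
Matches √2 ≈ 1.414 — the ISO 216 defining ratio.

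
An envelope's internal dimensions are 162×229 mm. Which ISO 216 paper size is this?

Aspect ratio 229/162 ≈ 1.414 — close to the ISO √2 ≈ 1.414.
In the C-series (envelope sizes, between A and B): C5 = 162 × 229 mm.

C5 (162 × 229 mm)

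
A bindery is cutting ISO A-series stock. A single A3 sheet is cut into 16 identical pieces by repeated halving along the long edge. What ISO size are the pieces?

16 = 2^4, so 4 halving steps.
A3 → A4 → … → A7 after 4 steps.

A7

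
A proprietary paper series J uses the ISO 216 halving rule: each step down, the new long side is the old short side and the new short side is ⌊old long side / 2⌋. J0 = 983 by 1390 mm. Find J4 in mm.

245 × 347 mm

J1: ⌊1390/2⌋ × 983 = 695 × 983 mm
J2: ⌊983/2⌋ × 695 = 491 × 695 mm
J3: ⌊695/2⌋ × 491 = 347 × 491 mm
J4: ⌊491/2⌋ × 347 = 245 × 347 mm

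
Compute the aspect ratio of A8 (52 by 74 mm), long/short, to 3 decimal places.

74 / 52 = 1.423
ISO 216 targets √2 ≈ 1.414; the +0.009 deviation is from mm rounding.

1.423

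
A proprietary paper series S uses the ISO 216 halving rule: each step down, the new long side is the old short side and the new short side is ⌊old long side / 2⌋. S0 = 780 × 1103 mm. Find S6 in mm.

97 × 137 mm

S1: ⌊1103/2⌋ × 780 = 551 × 780 mm
S2: ⌊780/2⌋ × 551 = 390 × 551 mm
S3: ⌊551/2⌋ × 390 = 275 × 390 mm
S4: ⌊390/2⌋ × 275 = 195 × 275 mm
S5: ⌊275/2⌋ × 195 = 137 × 195 mm
S6: ⌊195/2⌋ × 137 = 97 × 137 mm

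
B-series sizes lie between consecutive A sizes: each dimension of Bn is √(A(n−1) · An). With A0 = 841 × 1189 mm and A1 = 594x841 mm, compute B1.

707 × 1000 mm

Short side: √(841 · 594) = √499554 ≈ 706.8 → 707 mm
Long side: √(1189 · 841) = √999949 ≈ 1000.0 → 1000 mm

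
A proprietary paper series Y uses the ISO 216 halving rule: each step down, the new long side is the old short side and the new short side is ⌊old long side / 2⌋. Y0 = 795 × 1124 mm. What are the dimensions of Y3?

Y1: ⌊1124/2⌋ × 795 = 562 × 795 mm
Y2: ⌊795/2⌋ × 562 = 397 × 562 mm
Y3: ⌊562/2⌋ × 397 = 281 × 397 mm

281 × 397 mm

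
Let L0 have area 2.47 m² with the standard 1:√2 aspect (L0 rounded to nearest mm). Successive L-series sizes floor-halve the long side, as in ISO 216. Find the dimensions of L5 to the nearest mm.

233 × 330 mm

Let L0's short side be w mm. w · w√2 = 2.47 m² = 2,470,000 mm², so w ≈ 1321.6 mm and w√2 ≈ 1869.0 mm → L0 = 1322 × 1869 mm.
L1: ⌊1869/2⌋ × 1322 = 934 × 1322 mm
L2: ⌊1322/2⌋ × 934 = 661 × 934 mm
L3: ⌊934/2⌋ × 661 = 467 × 661 mm
L4: ⌊661/2⌋ × 467 = 330 × 467 mm
L5: ⌊467/2⌋ × 330 = 233 × 330 mm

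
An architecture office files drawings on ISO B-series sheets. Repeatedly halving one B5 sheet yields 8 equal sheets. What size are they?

8 = 2^3, so 3 halving steps.
B5 → B6 → … → B8 after 3 steps.

B8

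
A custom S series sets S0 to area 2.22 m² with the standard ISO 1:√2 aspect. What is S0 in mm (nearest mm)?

Let the short side be w mm. Then w · w√2 = 2.22 m² = 2,220,000 mm².
w² = 2,220,000/√2, so w ≈ 1252.9 mm; long side = w√2 ≈ 1771.9 mm.

1253 × 1772 mm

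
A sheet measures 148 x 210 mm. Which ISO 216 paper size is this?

A5 (148 × 210 mm)

Aspect ratio 210/148 ≈ 1.419 — close to the ISO √2 ≈ 1.414.
In the A-series (A0 area = 1 m²): A5 = 148 × 210 mm.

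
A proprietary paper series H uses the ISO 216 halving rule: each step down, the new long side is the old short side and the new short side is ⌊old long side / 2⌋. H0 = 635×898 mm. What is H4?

H1: ⌊898/2⌋ × 635 = 449 × 635 mm
H2: ⌊635/2⌋ × 449 = 317 × 449 mm
H3: ⌊449/2⌋ × 317 = 224 × 317 mm
H4: ⌊317/2⌋ × 224 = 158 × 224 mm

158 × 224 mm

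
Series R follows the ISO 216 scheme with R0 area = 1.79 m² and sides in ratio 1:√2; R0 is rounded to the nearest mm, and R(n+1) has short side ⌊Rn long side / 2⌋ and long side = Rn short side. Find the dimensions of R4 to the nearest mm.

Let R0's short side be w mm. w · w√2 = 1.79 m² = 1,790,000 mm², so w ≈ 1125.0 mm and w√2 ≈ 1591.1 mm → R0 = 1125 × 1591 mm.
R1: ⌊1591/2⌋ × 1125 = 795 × 1125 mm
R2: ⌊1125/2⌋ × 795 = 562 × 795 mm
R3: ⌊795/2⌋ × 562 = 397 × 562 mm
R4: ⌊562/2⌋ × 397 = 281 × 397 mm

281 × 397 mm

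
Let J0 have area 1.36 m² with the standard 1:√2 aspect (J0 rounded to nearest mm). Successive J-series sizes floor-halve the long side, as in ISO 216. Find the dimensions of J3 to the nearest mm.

Let J0's short side be w mm. w · w√2 = 1.36 m² = 1,360,000 mm², so w ≈ 980.6 mm and w√2 ≈ 1386.8 mm → J0 = 981 × 1387 mm.
J1: ⌊1387/2⌋ × 981 = 693 × 981 mm
J2: ⌊981/2⌋ × 693 = 490 × 693 mm
J3: ⌊693/2⌋ × 490 = 346 × 490 mm

346 × 490 mm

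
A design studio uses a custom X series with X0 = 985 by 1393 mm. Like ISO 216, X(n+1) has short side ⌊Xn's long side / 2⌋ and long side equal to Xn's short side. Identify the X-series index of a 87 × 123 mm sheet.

X0: 985 × 1393 mm
X1: 696 × 985 mm
X2: 492 × 696 mm
X3: 348 × 492 mm
X4: 246 × 348 mm
X5: 174 × 246 mm
X6: 123 × 174 mm
X7: 87 × 123 mm
X8: 61 × 87 mm
→ matches X7.

X7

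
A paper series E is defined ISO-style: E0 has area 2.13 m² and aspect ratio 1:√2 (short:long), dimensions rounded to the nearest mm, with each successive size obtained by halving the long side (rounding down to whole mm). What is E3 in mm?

434 × 613 mm

Let E0's short side be w mm. w · w√2 = 2.13 m² = 2,130,000 mm², so w ≈ 1227.2 mm and w√2 ≈ 1735.6 mm → E0 = 1227 × 1736 mm.
E1: ⌊1736/2⌋ × 1227 = 868 × 1227 mm
E2: ⌊1227/2⌋ × 868 = 613 × 868 mm
E3: ⌊868/2⌋ × 613 = 434 × 613 mm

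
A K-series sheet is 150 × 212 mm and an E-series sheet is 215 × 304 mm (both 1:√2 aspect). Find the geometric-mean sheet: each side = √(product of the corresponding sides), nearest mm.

180 × 254 mm

Short side: √(150 · 215) = √32250 ≈ 179.6 → 180 mm
Long side: √(212 · 304) = √64448 ≈ 253.9 → 254 mm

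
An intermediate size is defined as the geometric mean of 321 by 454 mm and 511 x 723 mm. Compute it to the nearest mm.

Short side: √(321 · 511) = √164031 ≈ 405.0 → 405 mm
Long side: √(454 · 723) = √328242 ≈ 572.9 → 573 mm

405 × 573 mm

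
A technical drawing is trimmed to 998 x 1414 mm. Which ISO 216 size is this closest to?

Aspect ratio 1414/998 ≈ 1.417 — close to the ISO √2 ≈ 1.414.
In the B-series (B0 = 1000 × 1414 mm): B0 = 1000 × 1414 mm.
Off by 2 mm total — nearest standard size.

B0 (1000 × 1414 mm)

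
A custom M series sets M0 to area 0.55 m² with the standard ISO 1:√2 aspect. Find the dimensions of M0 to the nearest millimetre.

Let the short side be w mm. Then w · w√2 = 0.55 m² = 550,000 mm².
w² = 550,000/√2, so w ≈ 623.6 mm; long side = w√2 ≈ 881.9 mm.

624 × 882 mm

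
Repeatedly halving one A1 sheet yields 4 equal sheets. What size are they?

4 = 2^2, so 2 halving steps.
A1 → A2 → … → A3 after 2 steps.

A3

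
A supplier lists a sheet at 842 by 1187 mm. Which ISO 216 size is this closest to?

A0 (841 × 1189 mm)

Aspect ratio 1187/842 ≈ 1.410 — close to the ISO √2 ≈ 1.414.
In the A-series (A0 area = 1 m²): A0 = 841 × 1189 mm.
Off by 3 mm total — nearest standard size.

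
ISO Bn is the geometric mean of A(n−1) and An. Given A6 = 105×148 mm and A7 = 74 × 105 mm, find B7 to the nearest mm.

Short side: √(105 · 74) = √7770 ≈ 88.1 → 88 mm
Long side: √(148 · 105) = √15540 ≈ 124.7 → 125 mm

88 × 125 mm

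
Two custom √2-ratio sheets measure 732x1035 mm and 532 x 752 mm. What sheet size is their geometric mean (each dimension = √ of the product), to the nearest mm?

624 × 882 mm

Short side: √(732 · 532) = √389424 ≈ 624.0 → 624 mm
Long side: √(1035 · 752) = √778320 ≈ 882.2 → 882 mm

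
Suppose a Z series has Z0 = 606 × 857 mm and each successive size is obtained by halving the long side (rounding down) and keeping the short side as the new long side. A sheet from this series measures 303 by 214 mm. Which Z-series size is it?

Z3

Z0: 606 × 857 mm
Z1: 428 × 606 mm
Z2: 303 × 428 mm
Z3: 214 × 303 mm
Z4: 151 × 214 mm
→ matches Z3.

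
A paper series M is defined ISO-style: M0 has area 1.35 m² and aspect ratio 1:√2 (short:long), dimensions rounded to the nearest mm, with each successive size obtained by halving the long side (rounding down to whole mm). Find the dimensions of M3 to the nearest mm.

Let M0's short side be w mm. w · w√2 = 1.35 m² = 1,350,000 mm², so w ≈ 977.0 mm and w√2 ≈ 1381.7 mm → M0 = 977 × 1382 mm.
M1: ⌊1382/2⌋ × 977 = 691 × 977 mm
M2: ⌊977/2⌋ × 691 = 488 × 691 mm
M3: ⌊691/2⌋ × 488 = 345 × 488 mm

345 × 488 mm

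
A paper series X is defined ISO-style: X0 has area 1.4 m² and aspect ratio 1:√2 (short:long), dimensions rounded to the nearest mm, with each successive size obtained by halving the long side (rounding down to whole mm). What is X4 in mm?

248 × 351 mm

Let X0's short side be w mm. w · w√2 = 1.4 m² = 1,400,000 mm², so w ≈ 995.0 mm and w√2 ≈ 1407.1 mm → X0 = 995 × 1407 mm.
X1: ⌊1407/2⌋ × 995 = 703 × 995 mm
X2: ⌊995/2⌋ × 703 = 497 × 703 mm
X3: ⌊703/2⌋ × 497 = 351 × 497 mm
X4: ⌊497/2⌋ × 351 = 248 × 351 mm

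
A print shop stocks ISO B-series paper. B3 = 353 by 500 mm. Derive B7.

B4: ⌊500/2⌋ × 353 = 250 × 353 mm
B5: ⌊353/2⌋ × 250 = 176 × 250 mm
B6: ⌊250/2⌋ × 176 = 125 × 176 mm
B7: ⌊176/2⌋ × 125 = 88 × 125 mm

88 × 125 mm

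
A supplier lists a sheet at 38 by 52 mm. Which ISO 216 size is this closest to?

A9 (37 × 52 mm)

Aspect ratio 52/38 ≈ 1.368 (ISO target is √2 ≈ 1.414).
In the A-series (A0 area = 1 m²): A9 = 37 × 52 mm.
Off by 1 mm total — nearest standard size.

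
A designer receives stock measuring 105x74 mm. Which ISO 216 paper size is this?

A7 (74 × 105 mm)

Aspect ratio 105/74 ≈ 1.419 — close to the ISO √2 ≈ 1.414.
In the A-series (A0 area = 1 m²): A7 = 74 × 105 mm.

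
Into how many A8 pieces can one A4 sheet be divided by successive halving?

16

Each ISO step halves the sheet: 1 × A4 → 2 × A5 → 4 × A6 → 8 × A7 → …
From A4 to A8 is 4 halving steps: 2^4 = 16.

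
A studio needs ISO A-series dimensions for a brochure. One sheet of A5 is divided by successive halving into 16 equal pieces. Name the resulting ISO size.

A9

16 = 2^4, so 4 halving steps.
A5 → A6 → … → A9 after 4 steps.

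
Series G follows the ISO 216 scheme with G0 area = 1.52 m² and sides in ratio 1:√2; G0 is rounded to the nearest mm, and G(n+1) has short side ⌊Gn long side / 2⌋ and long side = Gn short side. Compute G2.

Let G0's short side be w mm. w · w√2 = 1.52 m² = 1,520,000 mm², so w ≈ 1036.7 mm and w√2 ≈ 1466.2 mm → G0 = 1037 × 1466 mm.
G1: ⌊1466/2⌋ × 1037 = 733 × 1037 mm
G2: ⌊1037/2⌋ × 733 = 518 × 733 mm

518 × 733 mm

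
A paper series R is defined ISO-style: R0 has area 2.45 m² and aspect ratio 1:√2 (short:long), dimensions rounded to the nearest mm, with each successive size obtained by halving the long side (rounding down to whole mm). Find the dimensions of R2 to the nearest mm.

Let R0's short side be w mm. w · w√2 = 2.45 m² = 2,450,000 mm², so w ≈ 1316.2 mm and w√2 ≈ 1861.4 mm → R0 = 1316 × 1861 mm.
R1: ⌊1861/2⌋ × 1316 = 930 × 1316 mm
R2: ⌊1316/2⌋ × 930 = 658 × 930 mm

658 × 930 mm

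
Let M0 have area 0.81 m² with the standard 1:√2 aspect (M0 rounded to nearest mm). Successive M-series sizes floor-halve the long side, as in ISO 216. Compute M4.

Let M0's short side be w mm. w · w√2 = 0.81 m² = 810,000 mm², so w ≈ 756.8 mm and w√2 ≈ 1070.3 mm → M0 = 757 × 1070 mm.
M1: ⌊1070/2⌋ × 757 = 535 × 757 mm
M2: ⌊757/2⌋ × 535 = 378 × 535 mm
M3: ⌊535/2⌋ × 378 = 267 × 378 mm
M4: ⌊378/2⌋ × 267 = 189 × 267 mm

189 × 267 mm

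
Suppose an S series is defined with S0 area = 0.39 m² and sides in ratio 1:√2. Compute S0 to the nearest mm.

Let the short side be w mm. Then w · w√2 = 0.39 m² = 390,000 mm².
w² = 390,000/√2, so w ≈ 525.1 mm; long side = w√2 ≈ 742.7 mm.

525 × 743 mm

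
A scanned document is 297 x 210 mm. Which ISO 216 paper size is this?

Aspect ratio 297/210 ≈ 1.414 — close to the ISO √2 ≈ 1.414.
In the A-series (A0 area = 1 m²): A4 = 210 × 297 mm.

A4 (210 × 297 mm)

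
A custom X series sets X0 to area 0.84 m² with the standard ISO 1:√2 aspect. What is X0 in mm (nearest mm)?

771 × 1090 mm

Let the short side be w mm. Then w · w√2 = 0.84 m² = 840,000 mm².
w² = 840,000/√2, so w ≈ 770.7 mm; long side = w√2 ≈ 1089.9 mm.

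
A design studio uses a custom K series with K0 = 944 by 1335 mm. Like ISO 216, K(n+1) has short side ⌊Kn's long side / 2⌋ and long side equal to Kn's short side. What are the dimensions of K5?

166 × 236 mm

K1: ⌊1335/2⌋ × 944 = 667 × 944 mm
K2: ⌊944/2⌋ × 667 = 472 × 667 mm
K3: ⌊667/2⌋ × 472 = 333 × 472 mm
K4: ⌊472/2⌋ × 333 = 236 × 333 mm
K5: ⌊333/2⌋ × 236 = 166 × 236 mm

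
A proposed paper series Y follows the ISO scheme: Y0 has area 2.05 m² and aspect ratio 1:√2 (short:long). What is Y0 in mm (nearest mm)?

1204 × 1703 mm

Let the short side be w mm. Then w · w√2 = 2.05 m² = 2,050,000 mm².
w² = 2,050,000/√2, so w ≈ 1204.0 mm; long side = w√2 ≈ 1702.7 mm.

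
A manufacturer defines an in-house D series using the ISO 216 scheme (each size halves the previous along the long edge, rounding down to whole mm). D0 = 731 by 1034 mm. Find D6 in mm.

D1: ⌊1034/2⌋ × 731 = 517 × 731 mm
D2: ⌊731/2⌋ × 517 = 365 × 517 mm
D3: ⌊517/2⌋ × 365 = 258 × 365 mm
D4: ⌊365/2⌋ × 258 = 182 × 258 mm
D5: ⌊258/2⌋ × 182 = 129 × 182 mm
D6: ⌊182/2⌋ × 129 = 91 × 129 mm

91 × 129 mm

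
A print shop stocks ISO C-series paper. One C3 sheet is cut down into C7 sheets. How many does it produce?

16

Each ISO step halves the sheet: 1 × C3 → 2 × C4 → 4 × C5 → 8 × C6 → …
From C3 to C7 is 4 halving steps: 2^4 = 16.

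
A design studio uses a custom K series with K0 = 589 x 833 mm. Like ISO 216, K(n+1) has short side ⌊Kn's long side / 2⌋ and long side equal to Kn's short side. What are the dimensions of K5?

K1 = 416 × 589 mm (from K0 by 1 halving).
K2: ⌊589/2⌋ × 416 = 294 × 416 mm
K3: ⌊416/2⌋ × 294 = 208 × 294 mm
K4: ⌊294/2⌋ × 208 = 147 × 208 mm
K5: ⌊208/2⌋ × 147 = 104 × 147 mm

104 × 147 mm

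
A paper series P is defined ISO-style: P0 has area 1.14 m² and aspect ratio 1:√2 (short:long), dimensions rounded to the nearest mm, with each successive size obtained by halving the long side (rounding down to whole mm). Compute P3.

317 × 449 mm

Let P0's short side be w mm. w · w√2 = 1.14 m² = 1,140,000 mm², so w ≈ 897.8 mm and w√2 ≈ 1269.7 mm → P0 = 898 × 1270 mm.
P1: ⌊1270/2⌋ × 898 = 635 × 898 mm
P2: ⌊898/2⌋ × 635 = 449 × 635 mm
P3: ⌊635/2⌋ × 449 = 317 × 449 mm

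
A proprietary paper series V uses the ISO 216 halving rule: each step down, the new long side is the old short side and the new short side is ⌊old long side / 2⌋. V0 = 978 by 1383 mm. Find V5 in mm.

172 × 244 mm

V1 = 691 × 978 mm (from V0 by 1 halving).
V2: ⌊978/2⌋ × 691 = 489 × 691 mm
V3: ⌊691/2⌋ × 489 = 345 × 489 mm
V4: ⌊489/2⌋ × 345 = 244 × 345 mm
V5: ⌊345/2⌋ × 244 = 172 × 244 mm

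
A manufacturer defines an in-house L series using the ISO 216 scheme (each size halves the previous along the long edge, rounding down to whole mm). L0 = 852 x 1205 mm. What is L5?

150 × 213 mm

L1: ⌊1205/2⌋ × 852 = 602 × 852 mm
L2: ⌊852/2⌋ × 602 = 426 × 602 mm
L3: ⌊602/2⌋ × 426 = 301 × 426 mm
L4: ⌊426/2⌋ × 301 = 213 × 301 mm
L5: ⌊301/2⌋ × 213 = 150 × 213 mm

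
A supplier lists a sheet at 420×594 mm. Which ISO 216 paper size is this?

A2 (420 × 594 mm)

Aspect ratio 594/420 ≈ 1.414 — close to the ISO √2 ≈ 1.414.
In the A-series (A0 area = 1 m²): A2 = 420 × 594 mm.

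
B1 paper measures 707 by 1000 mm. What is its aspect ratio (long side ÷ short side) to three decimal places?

1000 / 707 = 1.414
Matches √2 ≈ 1.414 — the ISO 216 defining ratio.

1.414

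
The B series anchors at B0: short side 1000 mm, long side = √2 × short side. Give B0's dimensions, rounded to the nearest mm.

Short side = 1000 mm; long side = 1000√2 ≈ 1414.2 mm.

1000 × 1414 mm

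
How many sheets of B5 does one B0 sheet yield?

32

Each ISO step halves the sheet: 1 × B0 → 2 × B1 → 4 × B2 → 8 × B3 → …
From B0 to B5 is 5 halving steps: 2^5 = 32.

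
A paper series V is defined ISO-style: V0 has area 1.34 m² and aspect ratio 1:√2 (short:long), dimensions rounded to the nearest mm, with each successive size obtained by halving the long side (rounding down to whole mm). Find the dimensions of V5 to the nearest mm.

172 × 243 mm

Let V0's short side be w mm. w · w√2 = 1.34 m² = 1,340,000 mm², so w ≈ 973.4 mm and w√2 ≈ 1376.6 mm → V0 = 973 × 1377 mm.
V1: ⌊1377/2⌋ × 973 = 688 × 973 mm
V2: ⌊973/2⌋ × 688 = 486 × 688 mm
V3: ⌊688/2⌋ × 486 = 344 × 486 mm
V4: ⌊486/2⌋ × 344 = 243 × 344 mm
V5: ⌊344/2⌋ × 243 = 172 × 243 mm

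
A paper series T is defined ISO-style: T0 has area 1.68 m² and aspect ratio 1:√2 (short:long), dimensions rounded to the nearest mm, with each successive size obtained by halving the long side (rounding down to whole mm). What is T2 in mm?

545 × 770 mm

Let T0's short side be w mm. w · w√2 = 1.68 m² = 1,680,000 mm², so w ≈ 1089.9 mm and w√2 ≈ 1541.4 mm → T0 = 1090 × 1541 mm.
T1: ⌊1541/2⌋ × 1090 = 770 × 1090 mm
T2: ⌊1090/2⌋ × 770 = 545 × 770 mm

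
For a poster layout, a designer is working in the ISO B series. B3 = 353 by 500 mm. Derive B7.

B4: ⌊500/2⌋ × 353 = 250 × 353 mm
B5: ⌊353/2⌋ × 250 = 176 × 250 mm
B6: ⌊250/2⌋ × 176 = 125 × 176 mm
B7: ⌊176/2⌋ × 125 = 88 × 125 mm

88 × 125 mm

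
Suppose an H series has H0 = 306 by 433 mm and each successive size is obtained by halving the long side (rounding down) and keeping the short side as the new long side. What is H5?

54 × 76 mm

H1 = 216 × 306 mm (from H0 by 1 halving).
H2: ⌊306/2⌋ × 216 = 153 × 216 mm
H3: ⌊216/2⌋ × 153 = 108 × 153 mm
H4: ⌊153/2⌋ × 108 = 76 × 108 mm
H5: ⌊108/2⌋ × 76 = 54 × 76 mm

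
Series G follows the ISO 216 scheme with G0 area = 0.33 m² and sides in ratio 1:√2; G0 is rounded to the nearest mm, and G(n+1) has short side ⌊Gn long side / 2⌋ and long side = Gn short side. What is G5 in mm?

Let G0's short side be w mm. w · w√2 = 0.33 m² = 330,000 mm², so w ≈ 483.1 mm and w√2 ≈ 683.1 mm → G0 = 483 × 683 mm.
G1: ⌊683/2⌋ × 483 = 341 × 483 mm
G2: ⌊483/2⌋ × 341 = 241 × 341 mm
G3: ⌊341/2⌋ × 241 = 170 × 241 mm
G4: ⌊241/2⌋ × 170 = 120 × 170 mm
G5: ⌊170/2⌋ × 120 = 85 × 120 mm

85 × 120 mm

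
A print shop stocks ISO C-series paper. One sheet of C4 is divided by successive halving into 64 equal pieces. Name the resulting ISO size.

C10

64 = 2^6, so 6 halving steps.
C4 → C5 → … → C10 after 6 steps.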